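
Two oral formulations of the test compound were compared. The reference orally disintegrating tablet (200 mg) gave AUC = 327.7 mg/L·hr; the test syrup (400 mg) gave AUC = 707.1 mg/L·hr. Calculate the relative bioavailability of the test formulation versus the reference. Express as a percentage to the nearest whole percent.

F_rel = (AUC_test/D_test) / (AUC_ref/D_ref)
      = (707.1/400) / (327.7/200)
      = 1.76775 / 1.6385 = 1.0789 = 107.89%

F_rel = 108%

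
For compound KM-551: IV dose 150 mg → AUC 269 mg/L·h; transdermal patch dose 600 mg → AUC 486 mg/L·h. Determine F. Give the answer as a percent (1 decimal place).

F = 45.2%

F = (AUC_ev / D_ev) / (AUC_iv / D_iv)
  = (486/600) / (269/150)
  = 0.81 / 1.79333 = 0.4517
  = 45.17%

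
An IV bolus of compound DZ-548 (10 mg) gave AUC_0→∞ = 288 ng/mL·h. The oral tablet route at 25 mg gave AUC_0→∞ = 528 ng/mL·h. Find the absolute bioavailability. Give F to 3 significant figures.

F = 0.733

F = (AUC_ev / D_ev) / (AUC_iv / D_iv)
  = (528/25) / (288/10)
  = 21.12 / 28.8 = 0.7333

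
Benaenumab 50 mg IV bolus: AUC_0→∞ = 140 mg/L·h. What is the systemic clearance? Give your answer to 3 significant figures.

CL = Dose_iv / AUC_0→∞
   = 50 / 140 = 0.357143 L/h

CL = 0.357 L/h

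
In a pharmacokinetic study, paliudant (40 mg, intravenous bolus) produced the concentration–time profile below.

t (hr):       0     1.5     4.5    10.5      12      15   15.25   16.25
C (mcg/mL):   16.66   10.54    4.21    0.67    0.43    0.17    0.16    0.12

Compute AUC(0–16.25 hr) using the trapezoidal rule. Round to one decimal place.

Trapezoidal AUC_0→16.25:
  [0→1.5]: (16.66+10.54)/2 × 1.5 = 20.4
  [1.5→4.5]: (10.54+4.21)/2 × 3 = 22.125
  [4.5→10.5]: (4.21+0.67)/2 × 6 = 14.64
  [10.5→12]: (0.67+0.43)/2 × 1.5 = 0.825
  [12→15]: (0.43+0.17)/2 × 3 = 0.9
  [15→15.25]: (0.17+0.16)/2 × 0.25 = 0.04125
  [15.25→16.25]: (0.16+0.12)/2 × 1 = 0.14
  Sum = 59.07125 mcg/mL·hr

AUC = 59.1 mcg/mL·hr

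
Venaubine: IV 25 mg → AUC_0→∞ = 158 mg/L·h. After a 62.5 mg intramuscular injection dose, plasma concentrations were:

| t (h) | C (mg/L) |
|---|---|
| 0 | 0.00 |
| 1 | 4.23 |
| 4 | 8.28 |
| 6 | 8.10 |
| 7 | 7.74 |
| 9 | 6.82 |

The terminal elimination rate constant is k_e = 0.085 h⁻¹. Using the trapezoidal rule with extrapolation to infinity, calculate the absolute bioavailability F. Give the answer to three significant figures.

Trapezoidal AUC_0→9 (intramuscular injection):
  [0→1]: (0.00+4.23)/2 × 1 = 2.115
  [1→4]: (4.23+8.28)/2 × 3 = 18.765
  [4→6]: (8.28+8.10)/2 × 2 = 16.38
  [6→7]: (8.10+7.74)/2 × 1 = 7.92
  [7→9]: (7.74+6.82)/2 × 2 = 14.56
  Sum = 59.74 mg/L·h
Tail: C_last/k_e = 6.82/0.085 = 80.235
AUC_0→∞ (intramuscular injection) = 59.74 + 80.235 = 139.975 mg/L·h
F = (AUC_ev/D_ev)/(AUC_iv/D_iv) = (139.975/62.5)/(158/25) = 2.2396/6.32 = 0.3544

F = 0.354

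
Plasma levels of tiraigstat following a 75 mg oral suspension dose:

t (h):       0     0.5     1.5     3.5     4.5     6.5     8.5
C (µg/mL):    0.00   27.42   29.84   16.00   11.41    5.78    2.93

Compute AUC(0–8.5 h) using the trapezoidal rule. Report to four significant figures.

Trapezoidal AUC_0→8.5:
  [0→0.5]: (0.00+27.42)/2 × 0.5 = 6.855
  [0.5→1.5]: (27.42+29.84)/2 × 1 = 28.63
  [1.5→3.5]: (29.84+16.00)/2 × 2 = 45.84
  [3.5→4.5]: (16.00+11.41)/2 × 1 = 13.705
  [4.5→6.5]: (11.41+5.78)/2 × 2 = 17.19
  [6.5→8.5]: (5.78+2.93)/2 × 2 = 8.71
  Sum = 120.93 µg/mL·h

AUC = 120.9 µg/mL·h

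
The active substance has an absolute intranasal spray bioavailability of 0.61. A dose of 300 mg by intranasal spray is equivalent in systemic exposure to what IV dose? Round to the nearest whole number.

Systemic exposure from an extravascular dose = F × D_ev, so the equivalent IV dose is F × D_ev.
D_iv = F × D_ev = 0.61 × 300 = 183 mg

D_iv = 183 mg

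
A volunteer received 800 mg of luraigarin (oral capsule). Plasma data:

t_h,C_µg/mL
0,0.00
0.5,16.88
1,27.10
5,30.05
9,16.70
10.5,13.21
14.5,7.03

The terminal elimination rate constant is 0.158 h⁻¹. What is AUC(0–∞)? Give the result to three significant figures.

AUC = 330 µg/mL·h

Trapezoidal AUC_0→14.5:
  [0→0.5]: (0.00+16.88)/2 × 0.5 = 4.22
  [0.5→1]: (16.88+27.10)/2 × 0.5 = 10.995
  [1→5]: (27.10+30.05)/2 × 4 = 114.3
  [5→9]: (30.05+16.70)/2 × 4 = 93.5
  [9→10.5]: (16.70+13.21)/2 × 1.5 = 22.4325
  [10.5→14.5]: (13.21+7.03)/2 × 4 = 40.48
  Sum = 285.9275 µg/mL·h
Extrapolated tail: C_last / k_e = 7.03 / 0.158 = 44.494
AUC_0→∞ = 285.9275 + 44.494 = 330.4215 µg/mL·h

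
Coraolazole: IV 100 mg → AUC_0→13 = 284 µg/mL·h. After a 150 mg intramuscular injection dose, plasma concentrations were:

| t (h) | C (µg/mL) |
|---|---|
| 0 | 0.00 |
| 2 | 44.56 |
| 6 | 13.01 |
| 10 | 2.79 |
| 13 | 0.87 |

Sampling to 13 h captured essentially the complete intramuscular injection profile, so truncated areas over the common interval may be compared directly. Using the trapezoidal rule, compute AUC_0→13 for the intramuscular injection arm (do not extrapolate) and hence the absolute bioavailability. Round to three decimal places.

F = 0.462

Trapezoidal AUC_0→13 (intramuscular injection):
  [0→2]: (0.00+44.56)/2 × 2 = 44.56
  [2→6]: (44.56+13.01)/2 × 4 = 115.14
  [6→10]: (13.01+2.79)/2 × 4 = 31.6
  [10→13]: (2.79+0.87)/2 × 3 = 5.49
  Sum = 196.79 µg/mL·h
F = (AUC_ev/D_ev)/(AUC_iv/D_iv) = (196.79/150)/(284/100) = 1.31193/2.84 = 0.4619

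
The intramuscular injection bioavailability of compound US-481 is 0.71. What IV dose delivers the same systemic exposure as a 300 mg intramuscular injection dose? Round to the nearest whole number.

Systemic exposure from an extravascular dose = F × D_ev, so the equivalent IV dose is F × D_ev.
D_iv = F × D_ev = 0.71 × 300 = 213 mg

D_iv = 213 mg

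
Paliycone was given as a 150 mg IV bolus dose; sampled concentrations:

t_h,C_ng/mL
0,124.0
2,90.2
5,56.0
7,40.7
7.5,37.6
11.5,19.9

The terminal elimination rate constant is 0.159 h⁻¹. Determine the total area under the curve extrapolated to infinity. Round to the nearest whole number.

AUC = 790 ng/mL·h

Trapezoidal AUC_0→11.5:
  [0→2]: (124.0+90.2)/2 × 2 = 214.2
  [2→5]: (90.2+56.0)/2 × 3 = 219.3
  [5→7]: (56.0+40.7)/2 × 2 = 96.7
  [7→7.5]: (40.7+37.6)/2 × 0.5 = 19.575
  [7.5→11.5]: (37.6+19.9)/2 × 4 = 115.0
  Sum = 664.775 ng/mL·h
Extrapolated tail: C_last / k_e = 19.9 / 0.159 = 125.157
AUC_0→∞ = 664.775 + 125.157 = 789.932 ng/mL·h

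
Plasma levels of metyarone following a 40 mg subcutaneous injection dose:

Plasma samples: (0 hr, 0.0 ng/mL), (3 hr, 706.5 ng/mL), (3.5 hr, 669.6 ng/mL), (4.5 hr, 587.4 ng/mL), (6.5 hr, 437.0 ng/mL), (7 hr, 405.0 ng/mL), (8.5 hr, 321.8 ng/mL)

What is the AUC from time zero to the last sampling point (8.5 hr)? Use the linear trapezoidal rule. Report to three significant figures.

AUC = 3810 ng/mL·hr

Trapezoidal AUC_0→8.5:
  [0→3]: (0.0+706.5)/2 × 3 = 1059.75
  [3→3.5]: (706.5+669.6)/2 × 0.5 = 344.025
  [3.5→4.5]: (669.6+587.4)/2 × 1 = 628.5
  [4.5→6.5]: (587.4+437.0)/2 × 2 = 1024.4
  [6.5→7]: (437.0+405.0)/2 × 0.5 = 210.5
  [7→8.5]: (405.0+321.8)/2 × 1.5 = 545.1
  Sum = 3812.275 ng/mL·hr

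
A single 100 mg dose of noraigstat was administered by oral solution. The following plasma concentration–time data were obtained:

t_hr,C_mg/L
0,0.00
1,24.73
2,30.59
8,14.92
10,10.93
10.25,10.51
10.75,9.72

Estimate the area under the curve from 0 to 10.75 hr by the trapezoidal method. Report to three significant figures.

AUC = 210 mg/L·hr

Trapezoidal AUC_0→10.75:
  [0→1]: (0.00+24.73)/2 × 1 = 12.365
  [1→2]: (24.73+30.59)/2 × 1 = 27.66
  [2→8]: (30.59+14.92)/2 × 6 = 136.53
  [8→10]: (14.92+10.93)/2 × 2 = 25.85
  [10→10.25]: (10.93+10.51)/2 × 0.25 = 2.68
  [10.25→10.75]: (10.51+9.72)/2 × 0.5 = 5.0575
  Sum = 210.1425 mg/L·hr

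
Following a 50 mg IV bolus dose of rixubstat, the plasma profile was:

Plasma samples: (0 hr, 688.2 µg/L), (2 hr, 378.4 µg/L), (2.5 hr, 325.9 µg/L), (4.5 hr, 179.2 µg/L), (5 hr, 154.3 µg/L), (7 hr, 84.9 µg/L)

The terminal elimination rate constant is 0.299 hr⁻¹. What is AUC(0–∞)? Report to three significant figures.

AUC = 2350 µg/L·hr

Trapezoidal AUC_0→7:
  [0→2]: (688.2+378.4)/2 × 2 = 1066.6
  [2→2.5]: (378.4+325.9)/2 × 0.5 = 176.075
  [2.5→4.5]: (325.9+179.2)/2 × 2 = 505.1
  [4.5→5]: (179.2+154.3)/2 × 0.5 = 83.375
  [5→7]: (154.3+84.9)/2 × 2 = 239.2
  Sum = 2070.35 µg/L·hr
Extrapolated tail: C_last / k_e = 84.9 / 0.299 = 283.946
AUC_0→∞ = 2070.35 + 283.946 = 2354.296 µg/L·hr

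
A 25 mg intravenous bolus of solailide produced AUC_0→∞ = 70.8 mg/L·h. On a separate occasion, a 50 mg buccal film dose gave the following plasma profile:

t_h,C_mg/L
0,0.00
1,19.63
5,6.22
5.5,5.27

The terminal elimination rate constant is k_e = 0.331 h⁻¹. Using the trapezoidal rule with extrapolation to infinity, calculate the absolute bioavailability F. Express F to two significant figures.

Trapezoidal AUC_0→5.5 (buccal film):
  [0→1]: (0.00+19.63)/2 × 1 = 9.815
  [1→5]: (19.63+6.22)/2 × 4 = 51.7
  [5→5.5]: (6.22+5.27)/2 × 0.5 = 2.8725
  Sum = 64.3875 mg/L·h
Tail: C_last/k_e = 5.27/0.331 = 15.921
AUC_0→∞ (buccal film) = 64.3875 + 15.921 = 80.3085 mg/L·h
F = (AUC_ev/D_ev)/(AUC_iv/D_iv) = (80.3085/50)/(70.8/25) = 1.60617/2.832 = 0.5672

F = 0.57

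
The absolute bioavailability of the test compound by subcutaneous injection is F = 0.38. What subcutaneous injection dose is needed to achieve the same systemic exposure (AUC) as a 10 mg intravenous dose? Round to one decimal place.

For equal systemic exposure: F × D_ev = D_iv
D_ev = D_iv / F = 10 / 0.38 = 26.3158 mg

D_subcutaneous = 26.3 mg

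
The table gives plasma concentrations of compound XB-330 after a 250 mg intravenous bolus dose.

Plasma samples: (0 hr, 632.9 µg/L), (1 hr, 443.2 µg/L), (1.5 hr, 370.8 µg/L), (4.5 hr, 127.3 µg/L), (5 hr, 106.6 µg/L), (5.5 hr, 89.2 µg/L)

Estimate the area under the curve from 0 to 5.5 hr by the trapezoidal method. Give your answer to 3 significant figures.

Trapezoidal AUC_0→5.5:
  [0→1]: (632.9+443.2)/2 × 1 = 538.05
  [1→1.5]: (443.2+370.8)/2 × 0.5 = 203.5
  [1.5→4.5]: (370.8+127.3)/2 × 3 = 747.15
  [4.5→5]: (127.3+106.6)/2 × 0.5 = 58.475
  [5→5.5]: (106.6+89.2)/2 × 0.5 = 48.95
  Sum = 1596.125 µg/L·hr

AUC = 1600 µg/L·hr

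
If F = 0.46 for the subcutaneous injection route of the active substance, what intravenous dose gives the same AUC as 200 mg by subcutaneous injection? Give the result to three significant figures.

Systemic exposure from an extravascular dose = F × D_ev, so the equivalent IV dose is F × D_ev.
D_iv = F × D_ev = 0.46 × 200 = 92 mg

D_iv = 92.0 mg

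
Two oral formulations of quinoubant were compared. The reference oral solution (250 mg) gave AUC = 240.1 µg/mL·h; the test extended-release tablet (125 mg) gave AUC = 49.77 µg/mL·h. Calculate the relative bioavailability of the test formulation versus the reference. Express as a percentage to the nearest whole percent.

F_rel = (AUC_test/D_test) / (AUC_ref/D_ref)
      = (49.77/125) / (240.1/250)
      = 0.39816 / 0.9604 = 0.4146 = 41.46%

F_rel = 41%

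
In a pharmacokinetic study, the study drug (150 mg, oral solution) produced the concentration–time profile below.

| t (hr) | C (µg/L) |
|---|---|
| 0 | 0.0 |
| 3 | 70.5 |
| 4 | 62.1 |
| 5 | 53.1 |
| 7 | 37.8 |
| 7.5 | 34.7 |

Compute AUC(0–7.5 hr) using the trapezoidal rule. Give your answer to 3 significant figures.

AUC = 339 µg/L·hr

Trapezoidal AUC_0→7.5:
  [0→3]: (0.0+70.5)/2 × 3 = 105.75
  [3→4]: (70.5+62.1)/2 × 1 = 66.3
  [4→5]: (62.1+53.1)/2 × 1 = 57.6
  [5→7]: (53.1+37.8)/2 × 2 = 90.9
  [7→7.5]: (37.8+34.7)/2 × 0.5 = 18.125
  Sum = 338.675 µg/L·hr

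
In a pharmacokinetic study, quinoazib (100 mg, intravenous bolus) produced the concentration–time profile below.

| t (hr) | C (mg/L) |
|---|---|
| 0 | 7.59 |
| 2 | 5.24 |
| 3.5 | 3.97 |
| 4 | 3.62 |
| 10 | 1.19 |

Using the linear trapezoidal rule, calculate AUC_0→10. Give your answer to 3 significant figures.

AUC = 36.1 mg/L·hr

Trapezoidal AUC_0→10:
  [0→2]: (7.59+5.24)/2 × 2 = 12.83
  [2→3.5]: (5.24+3.97)/2 × 1.5 = 6.9075
  [3.5→4]: (3.97+3.62)/2 × 0.5 = 1.8975
  [4→10]: (3.62+1.19)/2 × 6 = 14.43
  Sum = 36.065 mg/L·hr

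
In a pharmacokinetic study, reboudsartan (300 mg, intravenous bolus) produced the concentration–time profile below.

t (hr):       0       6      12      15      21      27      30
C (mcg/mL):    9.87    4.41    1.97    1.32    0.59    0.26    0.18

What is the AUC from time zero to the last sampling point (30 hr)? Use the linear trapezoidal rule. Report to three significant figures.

Trapezoidal AUC_0→30:
  [0→6]: (9.87+4.41)/2 × 6 = 42.84
  [6→12]: (4.41+1.97)/2 × 6 = 19.14
  [12→15]: (1.97+1.32)/2 × 3 = 4.935
  [15→21]: (1.32+0.59)/2 × 6 = 5.73
  [21→27]: (0.59+0.26)/2 × 6 = 2.55
  [27→30]: (0.26+0.18)/2 × 3 = 0.66
  Sum = 75.855 mcg/mL·hr

AUC = 75.9 mcg/mL·hr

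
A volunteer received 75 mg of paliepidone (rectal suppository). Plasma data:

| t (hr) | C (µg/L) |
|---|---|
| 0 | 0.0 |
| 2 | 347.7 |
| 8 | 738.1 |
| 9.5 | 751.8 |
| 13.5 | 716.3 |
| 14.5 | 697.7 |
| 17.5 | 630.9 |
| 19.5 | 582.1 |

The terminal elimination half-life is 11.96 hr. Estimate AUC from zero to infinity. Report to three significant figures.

AUC = 21600 µg/L·hr

Trapezoidal AUC_0→19.5:
  [0→2]: (0.0+347.7)/2 × 2 = 347.7
  [2→8]: (347.7+738.1)/2 × 6 = 3257.4
  [8→9.5]: (738.1+751.8)/2 × 1.5 = 1117.425
  [9.5→13.5]: (751.8+716.3)/2 × 4 = 2936.2
  [13.5→14.5]: (716.3+697.7)/2 × 1 = 707.0
  [14.5→17.5]: (697.7+630.9)/2 × 3 = 1992.9
  [17.5→19.5]: (630.9+582.1)/2 × 2 = 1213.0
  Sum = 11571.625 µg/L·hr
k_e = ln2 / t½ = 0.693147 / 11.96 = 0.0580 hr^-1
Extrapolated tail: C_last / k_e = 582.1 / 0.058 = 10036.207
AUC_0→∞ = 11571.625 + 10036.207 = 21607.832 µg/L·hr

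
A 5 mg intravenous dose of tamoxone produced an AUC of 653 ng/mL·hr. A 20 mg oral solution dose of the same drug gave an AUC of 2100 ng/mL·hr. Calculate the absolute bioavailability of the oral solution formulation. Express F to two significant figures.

F = 0.80

F = (AUC_ev / D_ev) / (AUC_iv / D_iv)
  = (2100/20) / (653/5)
  = 105 / 130.6 = 0.8040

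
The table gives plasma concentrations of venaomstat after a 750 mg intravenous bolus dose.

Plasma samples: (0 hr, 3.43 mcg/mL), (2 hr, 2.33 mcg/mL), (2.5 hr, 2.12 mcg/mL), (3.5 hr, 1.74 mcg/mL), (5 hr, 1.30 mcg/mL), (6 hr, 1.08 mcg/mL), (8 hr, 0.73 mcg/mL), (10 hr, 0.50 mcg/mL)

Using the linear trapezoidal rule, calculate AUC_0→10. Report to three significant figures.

AUC = 15.3 mcg/mL·hr

Trapezoidal AUC_0→10:
  [0→2]: (3.43+2.33)/2 × 2 = 5.76
  [2→2.5]: (2.33+2.12)/2 × 0.5 = 1.1125
  [2.5→3.5]: (2.12+1.74)/2 × 1 = 1.93
  [3.5→5]: (1.74+1.30)/2 × 1.5 = 2.28
  [5→6]: (1.30+1.08)/2 × 1 = 1.19
  [6→8]: (1.08+0.73)/2 × 2 = 1.81
  [8→10]: (0.73+0.50)/2 × 2 = 1.23
  Sum = 15.3125 mcg/mL·hr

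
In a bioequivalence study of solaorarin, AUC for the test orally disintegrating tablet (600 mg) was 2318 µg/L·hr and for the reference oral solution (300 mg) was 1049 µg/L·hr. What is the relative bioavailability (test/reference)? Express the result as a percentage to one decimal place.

F_rel = (AUC_test/D_test) / (AUC_ref/D_ref)
      = (2318/600) / (1049/300)
      = 3.86333 / 3.49667 = 1.1049 = 110.49%

F_rel = 110.5%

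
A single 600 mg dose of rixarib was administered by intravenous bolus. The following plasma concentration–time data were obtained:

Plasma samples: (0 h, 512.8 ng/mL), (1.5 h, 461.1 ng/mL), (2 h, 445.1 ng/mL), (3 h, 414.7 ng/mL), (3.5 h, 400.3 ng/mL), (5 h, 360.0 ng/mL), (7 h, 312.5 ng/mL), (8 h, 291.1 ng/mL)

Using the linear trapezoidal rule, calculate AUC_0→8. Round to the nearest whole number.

AUC = 3135 ng/mL·h

Trapezoidal AUC_0→8:
  [0→1.5]: (512.8+461.1)/2 × 1.5 = 730.425
  [1.5→2]: (461.1+445.1)/2 × 0.5 = 226.55
  [2→3]: (445.1+414.7)/2 × 1 = 429.9
  [3→3.5]: (414.7+400.3)/2 × 0.5 = 203.75
  [3.5→5]: (400.3+360.0)/2 × 1.5 = 570.225
  [5→7]: (360.0+312.5)/2 × 2 = 672.5
  [7→8]: (312.5+291.1)/2 × 1 = 301.8
  Sum = 3135.15 ng/mL·h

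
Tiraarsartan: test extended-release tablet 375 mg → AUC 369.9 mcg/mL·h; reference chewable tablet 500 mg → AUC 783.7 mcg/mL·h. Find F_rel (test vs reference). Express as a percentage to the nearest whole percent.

F_rel = (AUC_test/D_test) / (AUC_ref/D_ref)
      = (369.9/375) / (783.7/500)
      = 0.9864 / 1.5674 = 0.6293 = 62.93%

F_rel = 63%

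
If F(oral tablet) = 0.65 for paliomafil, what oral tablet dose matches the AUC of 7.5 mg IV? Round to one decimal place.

D_oral = 11.5 mg

For equal systemic exposure: F × D_ev = D_iv
D_ev = D_iv / F = 7.5 / 0.65 = 11.5385 mg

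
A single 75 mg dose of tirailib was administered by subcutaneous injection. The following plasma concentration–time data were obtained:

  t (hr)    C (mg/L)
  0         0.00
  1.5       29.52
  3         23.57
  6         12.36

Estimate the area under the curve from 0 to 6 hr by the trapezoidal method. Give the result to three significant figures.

Trapezoidal AUC_0→6:
  [0→1.5]: (0.00+29.52)/2 × 1.5 = 22.14
  [1.5→3]: (29.52+23.57)/2 × 1.5 = 39.8175
  [3→6]: (23.57+12.36)/2 × 3 = 53.895
  Sum = 115.8525 mg/L·hr

AUC = 116 mg/L·hr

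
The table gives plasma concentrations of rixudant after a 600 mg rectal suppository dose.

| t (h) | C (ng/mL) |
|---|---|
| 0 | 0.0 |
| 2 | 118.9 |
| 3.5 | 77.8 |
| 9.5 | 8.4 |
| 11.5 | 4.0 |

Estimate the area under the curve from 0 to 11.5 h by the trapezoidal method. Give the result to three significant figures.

Trapezoidal AUC_0→11.5:
  [0→2]: (0.0+118.9)/2 × 2 = 118.9
  [2→3.5]: (118.9+77.8)/2 × 1.5 = 147.525
  [3.5→9.5]: (77.8+8.4)/2 × 6 = 258.6
  [9.5→11.5]: (8.4+4.0)/2 × 2 = 12.4
  Sum = 537.425 ng/mL·h

AUC = 537 ng/mL·h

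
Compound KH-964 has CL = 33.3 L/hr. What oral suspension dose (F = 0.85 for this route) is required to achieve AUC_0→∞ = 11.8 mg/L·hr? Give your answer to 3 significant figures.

Dose = 462 mg

Dose = CL × AUC_0→∞ / F
     = 33.3 × 11.8 / 0.85 = 462.282 mg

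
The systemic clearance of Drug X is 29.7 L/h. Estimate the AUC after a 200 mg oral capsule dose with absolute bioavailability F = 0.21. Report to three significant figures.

AUC_0→∞ = F × Dose / CL
        = 0.21 × 200 / 29.7 = 1.41414 mg/L·h

AUC = 1.41 mg/L·h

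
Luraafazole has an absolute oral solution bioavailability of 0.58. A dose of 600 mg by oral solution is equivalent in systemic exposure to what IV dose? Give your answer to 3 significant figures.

D_iv = 348 mg

Systemic exposure from an extravascular dose = F × D_ev, so the equivalent IV dose is F × D_ev.
D_iv = F × D_ev = 0.58 × 600 = 348 mg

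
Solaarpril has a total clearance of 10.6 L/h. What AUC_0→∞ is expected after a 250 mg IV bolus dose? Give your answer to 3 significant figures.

AUC_0→∞ = Dose_iv / CL
        = 250 / 10.6 = 23.5849 mg/L·h

AUC = 23.6 mg/L·h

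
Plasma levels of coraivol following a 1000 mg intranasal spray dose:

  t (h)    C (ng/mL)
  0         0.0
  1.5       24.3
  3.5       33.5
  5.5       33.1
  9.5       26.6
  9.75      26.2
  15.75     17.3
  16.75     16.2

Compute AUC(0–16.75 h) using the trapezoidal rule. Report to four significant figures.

Trapezoidal AUC_0→16.75:
  [0→1.5]: (0.0+24.3)/2 × 1.5 = 18.225
  [1.5→3.5]: (24.3+33.5)/2 × 2 = 57.8
  [3.5→5.5]: (33.5+33.1)/2 × 2 = 66.6
  [5.5→9.5]: (33.1+26.6)/2 × 4 = 119.4
  [9.5→9.75]: (26.6+26.2)/2 × 0.25 = 6.6
  [9.75→15.75]: (26.2+17.3)/2 × 6 = 130.5
  [15.75→16.75]: (17.3+16.2)/2 × 1 = 16.75
  Sum = 415.875 ng/mL·h

AUC = 415.9 ng/mL·h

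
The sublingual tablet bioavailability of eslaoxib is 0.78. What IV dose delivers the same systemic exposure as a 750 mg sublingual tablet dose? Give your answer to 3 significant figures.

Systemic exposure from an extravascular dose = F × D_ev, so the equivalent IV dose is F × D_ev.
D_iv = F × D_ev = 0.78 × 750 = 585 mg

D_iv = 585 mg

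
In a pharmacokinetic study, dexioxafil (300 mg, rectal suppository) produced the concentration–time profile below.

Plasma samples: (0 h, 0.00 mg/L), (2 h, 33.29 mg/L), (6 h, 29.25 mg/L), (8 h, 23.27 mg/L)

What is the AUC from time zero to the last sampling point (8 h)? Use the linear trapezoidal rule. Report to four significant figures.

AUC = 210.9 mg/L·h

Trapezoidal AUC_0→8:
  [0→2]: (0.00+33.29)/2 × 2 = 33.29
  [2→6]: (33.29+29.25)/2 × 4 = 125.08
  [6→8]: (29.25+23.27)/2 × 2 = 52.52
  Sum = 210.89 mg/L·h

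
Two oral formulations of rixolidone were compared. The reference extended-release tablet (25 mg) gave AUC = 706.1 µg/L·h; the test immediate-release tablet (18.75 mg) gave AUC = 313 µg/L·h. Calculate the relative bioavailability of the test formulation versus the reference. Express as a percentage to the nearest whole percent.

F_rel = 59%

F_rel = (AUC_test/D_test) / (AUC_ref/D_ref)
      = (313/18.75) / (706.1/25)
      = 16.6933 / 28.244 = 0.5910 = 59.10%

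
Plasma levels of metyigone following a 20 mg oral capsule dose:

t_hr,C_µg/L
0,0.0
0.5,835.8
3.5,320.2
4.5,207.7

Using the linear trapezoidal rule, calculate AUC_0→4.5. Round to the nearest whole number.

AUC = 2207 µg/L·hr

Trapezoidal AUC_0→4.5:
  [0→0.5]: (0.0+835.8)/2 × 0.5 = 208.95
  [0.5→3.5]: (835.8+320.2)/2 × 3 = 1734.0
  [3.5→4.5]: (320.2+207.7)/2 × 1 = 263.95
  Sum = 2206.9 µg/L·hr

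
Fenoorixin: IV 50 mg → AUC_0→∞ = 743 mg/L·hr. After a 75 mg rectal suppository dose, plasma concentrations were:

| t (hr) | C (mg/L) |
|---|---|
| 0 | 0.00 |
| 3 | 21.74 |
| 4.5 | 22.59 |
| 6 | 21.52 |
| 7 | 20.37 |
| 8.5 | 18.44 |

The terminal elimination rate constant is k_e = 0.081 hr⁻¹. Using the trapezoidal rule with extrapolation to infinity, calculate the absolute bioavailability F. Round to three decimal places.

Trapezoidal AUC_0→8.5 (rectal suppository):
  [0→3]: (0.00+21.74)/2 × 3 = 32.61
  [3→4.5]: (21.74+22.59)/2 × 1.5 = 33.2475
  [4.5→6]: (22.59+21.52)/2 × 1.5 = 33.0825
  [6→7]: (21.52+20.37)/2 × 1 = 20.945
  [7→8.5]: (20.37+18.44)/2 × 1.5 = 29.1075
  Sum = 148.9925 mg/L·hr
Tail: C_last/k_e = 18.44/0.081 = 227.654
AUC_0→∞ (rectal suppository) = 148.9925 + 227.654 = 376.6465 mg/L·hr
F = (AUC_ev/D_ev)/(AUC_iv/D_iv) = (376.6465/75)/(743/50) = 5.02195/14.86 = 0.3380

F = 0.338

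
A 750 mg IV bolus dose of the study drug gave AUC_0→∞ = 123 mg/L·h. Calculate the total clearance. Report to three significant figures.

CL = Dose_iv / AUC_0→∞
   = 750 / 123 = 6.09756 L/h

CL = 6.10 L/h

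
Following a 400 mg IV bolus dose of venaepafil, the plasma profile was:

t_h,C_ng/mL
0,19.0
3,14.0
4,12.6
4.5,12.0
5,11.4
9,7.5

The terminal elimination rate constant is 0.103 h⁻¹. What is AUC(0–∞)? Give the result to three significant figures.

Trapezoidal AUC_0→9:
  [0→3]: (19.0+14.0)/2 × 3 = 49.5
  [3→4]: (14.0+12.6)/2 × 1 = 13.3
  [4→4.5]: (12.6+12.0)/2 × 0.5 = 6.15
  [4.5→5]: (12.0+11.4)/2 × 0.5 = 5.85
  [5→9]: (11.4+7.5)/2 × 4 = 37.8
  Sum = 112.6 ng/mL·h
Extrapolated tail: C_last / k_e = 7.5 / 0.103 = 72.816
AUC_0→∞ = 112.6 + 72.816 = 185.416 ng/mL·h

AUC = 185 ng/mL·h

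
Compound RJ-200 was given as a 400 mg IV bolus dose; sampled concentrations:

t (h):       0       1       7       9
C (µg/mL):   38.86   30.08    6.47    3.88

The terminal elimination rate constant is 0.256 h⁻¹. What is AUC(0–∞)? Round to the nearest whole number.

Trapezoidal AUC_0→9:
  [0→1]: (38.86+30.08)/2 × 1 = 34.47
  [1→7]: (30.08+6.47)/2 × 6 = 109.65
  [7→9]: (6.47+3.88)/2 × 2 = 10.35
  Sum = 154.47 µg/mL·h
Extrapolated tail: C_last / k_e = 3.88 / 0.256 = 15.156
AUC_0→∞ = 154.47 + 15.156 = 169.626 µg/mL·h

AUC = 170 µg/mL·h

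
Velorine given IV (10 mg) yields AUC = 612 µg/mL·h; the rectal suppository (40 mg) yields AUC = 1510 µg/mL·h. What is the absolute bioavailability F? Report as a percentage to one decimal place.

F = 61.7%

F = (AUC_ev / D_ev) / (AUC_iv / D_iv)
  = (1510/40) / (612/10)
  = 37.75 / 61.2 = 0.6168
  = 61.68%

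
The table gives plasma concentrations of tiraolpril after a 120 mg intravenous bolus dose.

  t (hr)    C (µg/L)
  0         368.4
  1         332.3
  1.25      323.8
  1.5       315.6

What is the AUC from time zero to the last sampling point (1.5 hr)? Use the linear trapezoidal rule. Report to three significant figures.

AUC = 512 µg/L·hr

Trapezoidal AUC_0→1.5:
  [0→1]: (368.4+332.3)/2 × 1 = 350.35
  [1→1.25]: (332.3+323.8)/2 × 0.25 = 82.0125
  [1.25→1.5]: (323.8+315.6)/2 × 0.25 = 79.925
  Sum = 512.2875 µg/L·hr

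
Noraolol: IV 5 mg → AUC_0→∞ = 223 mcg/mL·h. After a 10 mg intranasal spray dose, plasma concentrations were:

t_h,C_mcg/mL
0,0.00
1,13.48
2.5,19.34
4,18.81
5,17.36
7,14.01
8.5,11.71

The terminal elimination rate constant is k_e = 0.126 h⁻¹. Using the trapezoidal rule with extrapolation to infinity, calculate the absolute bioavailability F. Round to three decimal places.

F = 0.497

Trapezoidal AUC_0→8.5 (intranasal spray):
  [0→1]: (0.00+13.48)/2 × 1 = 6.74
  [1→2.5]: (13.48+19.34)/2 × 1.5 = 24.615
  [2.5→4]: (19.34+18.81)/2 × 1.5 = 28.6125
  [4→5]: (18.81+17.36)/2 × 1 = 18.085
  [5→7]: (17.36+14.01)/2 × 2 = 31.37
  [7→8.5]: (14.01+11.71)/2 × 1.5 = 19.29
  Sum = 128.7125 mcg/mL·h
Tail: C_last/k_e = 11.71/0.126 = 92.937
AUC_0→∞ (intranasal spray) = 128.7125 + 92.937 = 221.6495 mcg/mL·h
F = (AUC_ev/D_ev)/(AUC_iv/D_iv) = (221.6495/10)/(223/5) = 22.16495/44.6 = 0.4970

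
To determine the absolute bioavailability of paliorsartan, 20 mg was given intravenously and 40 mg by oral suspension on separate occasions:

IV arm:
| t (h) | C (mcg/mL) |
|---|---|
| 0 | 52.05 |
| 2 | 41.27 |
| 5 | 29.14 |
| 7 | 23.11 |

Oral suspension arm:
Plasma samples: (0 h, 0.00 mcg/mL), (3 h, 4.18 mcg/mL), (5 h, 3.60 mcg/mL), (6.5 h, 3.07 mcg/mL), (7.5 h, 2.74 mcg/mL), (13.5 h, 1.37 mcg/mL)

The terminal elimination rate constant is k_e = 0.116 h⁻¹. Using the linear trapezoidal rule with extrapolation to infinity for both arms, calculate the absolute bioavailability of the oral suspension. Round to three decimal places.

F = 0.051

Trapezoidal AUC_0→7 (IV):
  [0→2]: (52.05+41.27)/2 × 2 = 93.32
  [2→5]: (41.27+29.14)/2 × 3 = 105.615
  [5→7]: (29.14+23.11)/2 × 2 = 52.25
  Sum = 251.185 mcg/mL·h
IV tail: 23.11/0.116 = 199.224; AUC_iv,0→∞ = 251.185 + 199.224 = 450.409 mcg/mL·h
Trapezoidal AUC_0→13.5 (oral suspension):
  [0→3]: (0.00+4.18)/2 × 3 = 6.27
  [3→5]: (4.18+3.60)/2 × 2 = 7.78
  [5→6.5]: (3.60+3.07)/2 × 1.5 = 5.0025
  [6.5→7.5]: (3.07+2.74)/2 × 1 = 2.905
  [7.5→13.5]: (2.74+1.37)/2 × 6 = 12.33
  Sum = 34.2875 mcg/mL·h
oral suspension tail: 1.37/0.116 = 11.810; AUC_ev,0→∞ = 34.2875 + 11.810 = 46.0975 mcg/mL·h
F = (AUC_ev/D_ev)/(AUC_iv/D_iv) = (46.0975/40)/(450.409/20) = 1.1524375/22.52045 = 0.0512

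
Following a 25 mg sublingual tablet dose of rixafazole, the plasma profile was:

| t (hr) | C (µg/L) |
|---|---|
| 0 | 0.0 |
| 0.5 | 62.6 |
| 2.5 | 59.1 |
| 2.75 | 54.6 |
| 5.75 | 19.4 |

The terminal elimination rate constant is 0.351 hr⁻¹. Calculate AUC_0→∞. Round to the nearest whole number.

AUC = 318 µg/L·hr

Trapezoidal AUC_0→5.75:
  [0→0.5]: (0.0+62.6)/2 × 0.5 = 15.65
  [0.5→2.5]: (62.6+59.1)/2 × 2 = 121.7
  [2.5→2.75]: (59.1+54.6)/2 × 0.25 = 14.2125
  [2.75→5.75]: (54.6+19.4)/2 × 3 = 111.0
  Sum = 262.5625 µg/L·hr
Extrapolated tail: C_last / k_e = 19.4 / 0.351 = 55.271
AUC_0→∞ = 262.5625 + 55.271 = 317.8335 µg/L·hr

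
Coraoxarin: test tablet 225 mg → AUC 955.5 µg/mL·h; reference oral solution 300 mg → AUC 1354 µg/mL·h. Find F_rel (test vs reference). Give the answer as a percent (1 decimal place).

F_rel = 94.1%

F_rel = (AUC_test/D_test) / (AUC_ref/D_ref)
      = (955.5/225) / (1354/300)
      = 4.24667 / 4.51333 = 0.9409 = 94.09%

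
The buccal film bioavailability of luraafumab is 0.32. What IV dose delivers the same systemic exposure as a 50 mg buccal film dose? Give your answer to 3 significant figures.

D_iv = 16.0 mg

Systemic exposure from an extravascular dose = F × D_ev, so the equivalent IV dose is F × D_ev.
D_iv = F × D_ev = 0.32 × 50 = 16 mg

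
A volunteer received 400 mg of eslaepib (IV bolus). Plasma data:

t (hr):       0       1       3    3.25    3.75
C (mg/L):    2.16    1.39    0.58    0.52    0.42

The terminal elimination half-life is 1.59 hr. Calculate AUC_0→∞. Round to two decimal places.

Trapezoidal AUC_0→3.75:
  [0→1]: (2.16+1.39)/2 × 1 = 1.775
  [1→3]: (1.39+0.58)/2 × 2 = 1.97
  [3→3.25]: (0.58+0.52)/2 × 0.25 = 0.1375
  [3.25→3.75]: (0.52+0.42)/2 × 0.5 = 0.235
  Sum = 4.1175 mg/L·hr
k_e = ln2 / t½ = 0.693147 / 1.59 = 0.4359 hr^-1
Extrapolated tail: C_last / k_e = 0.42 / 0.4359 = 0.964
AUC_0→∞ = 4.1175 + 0.964 = 5.0815 mg/L·hr

AUC = 5.08 mg/L·hr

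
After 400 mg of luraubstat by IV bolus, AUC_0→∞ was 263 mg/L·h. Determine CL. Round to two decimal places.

CL = Dose_iv / AUC_0→∞
   = 400 / 263 = 1.52091 L/h

CL = 1.52 L/h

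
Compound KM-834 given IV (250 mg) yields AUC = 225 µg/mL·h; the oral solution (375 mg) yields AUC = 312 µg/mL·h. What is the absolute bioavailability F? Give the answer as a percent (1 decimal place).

F = (AUC_ev / D_ev) / (AUC_iv / D_iv)
  = (312/375) / (225/250)
  = 0.832 / 0.9 = 0.9244
  = 92.44%

F = 92.4%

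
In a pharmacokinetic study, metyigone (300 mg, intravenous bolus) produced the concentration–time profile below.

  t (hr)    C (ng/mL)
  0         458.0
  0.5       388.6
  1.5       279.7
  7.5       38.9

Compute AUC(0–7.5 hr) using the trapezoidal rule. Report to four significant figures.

Trapezoidal AUC_0→7.5:
  [0→0.5]: (458.0+388.6)/2 × 0.5 = 211.65
  [0.5→1.5]: (388.6+279.7)/2 × 1 = 334.15
  [1.5→7.5]: (279.7+38.9)/2 × 6 = 955.8
  Sum = 1501.6 ng/mL·hr

AUC = 1502 ng/mL·hr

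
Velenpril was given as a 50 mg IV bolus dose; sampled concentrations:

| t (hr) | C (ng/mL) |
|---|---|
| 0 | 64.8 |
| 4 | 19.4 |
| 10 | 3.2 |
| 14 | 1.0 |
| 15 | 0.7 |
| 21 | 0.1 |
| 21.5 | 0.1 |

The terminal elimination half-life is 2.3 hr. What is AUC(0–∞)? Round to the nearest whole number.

AUC = 248 ng/mL·hr

Trapezoidal AUC_0→21.5:
  [0→4]: (64.8+19.4)/2 × 4 = 168.4
  [4→10]: (19.4+3.2)/2 × 6 = 67.8
  [10→14]: (3.2+1.0)/2 × 4 = 8.4
  [14→15]: (1.0+0.7)/2 × 1 = 0.85
  [15→21]: (0.7+0.1)/2 × 6 = 2.4
  [21→21.5]: (0.1+0.1)/2 × 0.5 = 0.05
  Sum = 247.9 ng/mL·hr
k_e = ln2 / t½ = 0.693147 / 2.3 = 0.3014 hr^-1
Extrapolated tail: C_last / k_e = 0.1 / 0.3014 = 0.332
AUC_0→∞ = 247.9 + 0.332 = 248.232 ng/mL·hr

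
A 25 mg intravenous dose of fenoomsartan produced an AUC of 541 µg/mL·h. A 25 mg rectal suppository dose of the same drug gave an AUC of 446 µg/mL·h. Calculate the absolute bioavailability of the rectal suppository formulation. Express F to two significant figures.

F = (AUC_ev / D_ev) / (AUC_iv / D_iv)
  = (446/25) / (541/25)
  = 17.84 / 21.64 = 0.8244

F = 0.82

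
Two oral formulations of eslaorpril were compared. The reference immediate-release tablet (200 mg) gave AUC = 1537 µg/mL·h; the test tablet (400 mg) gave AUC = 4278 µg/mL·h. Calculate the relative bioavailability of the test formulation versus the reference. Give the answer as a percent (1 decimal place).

F_rel = 139.2%

F_rel = (AUC_test/D_test) / (AUC_ref/D_ref)
      = (4278/400) / (1537/200)
      = 10.695 / 7.685 = 1.3917 = 139.17%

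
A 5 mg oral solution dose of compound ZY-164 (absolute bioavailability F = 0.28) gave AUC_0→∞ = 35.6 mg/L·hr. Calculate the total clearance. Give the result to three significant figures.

CL = F × Dose / AUC_0→∞
   = 0.28 × 5 / 35.6 = 0.0393258 L/hr

CL = 0.0393 L/hr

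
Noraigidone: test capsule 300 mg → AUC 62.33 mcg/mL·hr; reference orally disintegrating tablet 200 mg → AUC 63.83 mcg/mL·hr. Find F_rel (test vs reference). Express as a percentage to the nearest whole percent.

F_rel = 65%

F_rel = (AUC_test/D_test) / (AUC_ref/D_ref)
      = (62.33/300) / (63.83/200)
      = 0.207767 / 0.31915 = 0.6510 = 65.10%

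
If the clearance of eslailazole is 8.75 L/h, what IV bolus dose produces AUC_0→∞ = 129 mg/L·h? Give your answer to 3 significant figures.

Dose_iv = CL × AUC_0→∞
     = 8.75 × 129 = 1128.75 mg

Dose = 1130 mg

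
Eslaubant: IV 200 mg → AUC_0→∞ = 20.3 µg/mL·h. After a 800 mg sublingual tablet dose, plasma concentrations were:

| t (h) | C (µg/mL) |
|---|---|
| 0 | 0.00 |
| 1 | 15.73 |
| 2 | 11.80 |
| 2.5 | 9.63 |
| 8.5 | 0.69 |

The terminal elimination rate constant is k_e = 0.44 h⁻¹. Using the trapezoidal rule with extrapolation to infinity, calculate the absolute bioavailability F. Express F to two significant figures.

F = 0.73

Trapezoidal AUC_0→8.5 (sublingual tablet):
  [0→1]: (0.00+15.73)/2 × 1 = 7.865
  [1→2]: (15.73+11.80)/2 × 1 = 13.765
  [2→2.5]: (11.80+9.63)/2 × 0.5 = 5.3575
  [2.5→8.5]: (9.63+0.69)/2 × 6 = 30.96
  Sum = 57.9475 µg/mL·h
Tail: C_last/k_e = 0.69/0.44 = 1.568
AUC_0→∞ (sublingual tablet) = 57.9475 + 1.568 = 59.5155 µg/mL·h
F = (AUC_ev/D_ev)/(AUC_iv/D_iv) = (59.5155/800)/(20.3/200) = 0.074394375/0.1015 = 0.7329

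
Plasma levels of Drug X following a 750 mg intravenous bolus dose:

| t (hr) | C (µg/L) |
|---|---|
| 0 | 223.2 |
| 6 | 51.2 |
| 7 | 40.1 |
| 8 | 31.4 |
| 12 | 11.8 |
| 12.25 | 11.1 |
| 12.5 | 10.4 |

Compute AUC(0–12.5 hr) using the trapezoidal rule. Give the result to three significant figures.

Trapezoidal AUC_0→12.5:
  [0→6]: (223.2+51.2)/2 × 6 = 823.2
  [6→7]: (51.2+40.1)/2 × 1 = 45.65
  [7→8]: (40.1+31.4)/2 × 1 = 35.75
  [8→12]: (31.4+11.8)/2 × 4 = 86.4
  [12→12.25]: (11.8+11.1)/2 × 0.25 = 2.8625
  [12.25→12.5]: (11.1+10.4)/2 × 0.25 = 2.6875
  Sum = 996.55 µg/L·hr

AUC = 997 µg/L·hr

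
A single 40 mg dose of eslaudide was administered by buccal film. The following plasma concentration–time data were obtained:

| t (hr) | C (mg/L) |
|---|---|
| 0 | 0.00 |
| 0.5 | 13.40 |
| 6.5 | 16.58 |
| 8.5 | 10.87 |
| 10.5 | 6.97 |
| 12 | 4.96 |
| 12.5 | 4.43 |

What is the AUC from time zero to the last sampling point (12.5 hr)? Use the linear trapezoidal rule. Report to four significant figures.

AUC = 149.9 mg/L·hr

Trapezoidal AUC_0→12.5:
  [0→0.5]: (0.00+13.40)/2 × 0.5 = 3.35
  [0.5→6.5]: (13.40+16.58)/2 × 6 = 89.94
  [6.5→8.5]: (16.58+10.87)/2 × 2 = 27.45
  [8.5→10.5]: (10.87+6.97)/2 × 2 = 17.84
  [10.5→12]: (6.97+4.96)/2 × 1.5 = 8.9475
  [12→12.5]: (4.96+4.43)/2 × 0.5 = 2.3475
  Sum = 149.875 mg/L·hr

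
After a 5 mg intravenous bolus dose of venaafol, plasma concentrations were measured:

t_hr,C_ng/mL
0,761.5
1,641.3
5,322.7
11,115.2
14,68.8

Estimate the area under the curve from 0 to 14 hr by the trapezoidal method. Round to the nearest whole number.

AUC = 4219 ng/mL·hr

Trapezoidal AUC_0→14:
  [0→1]: (761.5+641.3)/2 × 1 = 701.4
  [1→5]: (641.3+322.7)/2 × 4 = 1928.0
  [5→11]: (322.7+115.2)/2 × 6 = 1313.7
  [11→14]: (115.2+68.8)/2 × 3 = 276.0
  Sum = 4219.1 ng/mL·hr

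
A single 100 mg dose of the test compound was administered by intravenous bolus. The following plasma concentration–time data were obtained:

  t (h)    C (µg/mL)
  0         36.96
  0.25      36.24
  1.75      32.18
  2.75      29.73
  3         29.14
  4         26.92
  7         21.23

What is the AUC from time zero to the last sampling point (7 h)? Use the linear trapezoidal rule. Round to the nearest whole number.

Trapezoidal AUC_0→7:
  [0→0.25]: (36.96+36.24)/2 × 0.25 = 9.15
  [0.25→1.75]: (36.24+32.18)/2 × 1.5 = 51.315
  [1.75→2.75]: (32.18+29.73)/2 × 1 = 30.955
  [2.75→3]: (29.73+29.14)/2 × 0.25 = 7.35875
  [3→4]: (29.14+26.92)/2 × 1 = 28.03
  [4→7]: (26.92+21.23)/2 × 3 = 72.225
  Sum = 199.03375 µg/mL·h

AUC = 199 µg/mL·h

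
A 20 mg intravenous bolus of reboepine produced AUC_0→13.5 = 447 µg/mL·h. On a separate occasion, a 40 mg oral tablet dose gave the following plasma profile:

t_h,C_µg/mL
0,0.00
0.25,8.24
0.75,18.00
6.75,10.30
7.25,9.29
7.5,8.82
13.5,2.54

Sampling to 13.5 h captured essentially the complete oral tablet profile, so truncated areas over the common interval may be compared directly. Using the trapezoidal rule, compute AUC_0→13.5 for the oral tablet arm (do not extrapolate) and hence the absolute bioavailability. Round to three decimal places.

Trapezoidal AUC_0→13.5 (oral tablet):
  [0→0.25]: (0.00+8.24)/2 × 0.25 = 1.03
  [0.25→0.75]: (8.24+18.00)/2 × 0.5 = 6.56
  [0.75→6.75]: (18.00+10.30)/2 × 6 = 84.9
  [6.75→7.25]: (10.30+9.29)/2 × 0.5 = 4.8975
  [7.25→7.5]: (9.29+8.82)/2 × 0.25 = 2.26375
  [7.5→13.5]: (8.82+2.54)/2 × 6 = 34.08
  Sum = 133.73125 µg/mL·h
F = (AUC_ev/D_ev)/(AUC_iv/D_iv) = (133.73125/40)/(447/20) = 3.34328/22.35 = 0.1496

F = 0.150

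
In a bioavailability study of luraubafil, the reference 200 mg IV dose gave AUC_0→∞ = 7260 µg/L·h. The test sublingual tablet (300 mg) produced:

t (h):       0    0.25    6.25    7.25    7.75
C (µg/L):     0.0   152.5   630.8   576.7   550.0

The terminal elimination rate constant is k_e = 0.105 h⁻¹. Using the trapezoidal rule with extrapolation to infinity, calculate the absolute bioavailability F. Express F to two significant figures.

F = 0.78

Trapezoidal AUC_0→7.75 (sublingual tablet):
  [0→0.25]: (0.0+152.5)/2 × 0.25 = 19.0625
  [0.25→6.25]: (152.5+630.8)/2 × 6 = 2349.9
  [6.25→7.25]: (630.8+576.7)/2 × 1 = 603.75
  [7.25→7.75]: (576.7+550.0)/2 × 0.5 = 281.675
  Sum = 3254.3875 µg/L·h
Tail: C_last/k_e = 550.0/0.105 = 5238.095
AUC_0→∞ (sublingual tablet) = 3254.3875 + 5238.095 = 8492.4825 µg/L·h
F = (AUC_ev/D_ev)/(AUC_iv/D_iv) = (8492.4825/300)/(7260/200) = 28.308275/36.3 = 0.7798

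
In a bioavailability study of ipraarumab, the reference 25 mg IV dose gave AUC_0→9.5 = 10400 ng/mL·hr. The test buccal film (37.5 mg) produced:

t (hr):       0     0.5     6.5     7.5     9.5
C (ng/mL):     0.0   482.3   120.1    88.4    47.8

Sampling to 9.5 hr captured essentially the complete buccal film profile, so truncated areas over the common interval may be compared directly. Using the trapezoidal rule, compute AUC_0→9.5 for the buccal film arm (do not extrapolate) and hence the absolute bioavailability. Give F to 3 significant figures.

F = 0.139

Trapezoidal AUC_0→9.5 (buccal film):
  [0→0.5]: (0.0+482.3)/2 × 0.5 = 120.575
  [0.5→6.5]: (482.3+120.1)/2 × 6 = 1807.2
  [6.5→7.5]: (120.1+88.4)/2 × 1 = 104.25
  [7.5→9.5]: (88.4+47.8)/2 × 2 = 136.2
  Sum = 2168.225 ng/mL·hr
F = (AUC_ev/D_ev)/(AUC_iv/D_iv) = (2168.225/37.5)/(10400/25) = 57.8193/416 = 0.1390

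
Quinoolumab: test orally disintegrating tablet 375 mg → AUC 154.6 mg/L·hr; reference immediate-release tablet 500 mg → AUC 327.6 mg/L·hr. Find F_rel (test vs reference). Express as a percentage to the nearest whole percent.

F_rel = 63%

F_rel = (AUC_test/D_test) / (AUC_ref/D_ref)
      = (154.6/375) / (327.6/500)
      = 0.412267 / 0.6552 = 0.6292 = 62.92%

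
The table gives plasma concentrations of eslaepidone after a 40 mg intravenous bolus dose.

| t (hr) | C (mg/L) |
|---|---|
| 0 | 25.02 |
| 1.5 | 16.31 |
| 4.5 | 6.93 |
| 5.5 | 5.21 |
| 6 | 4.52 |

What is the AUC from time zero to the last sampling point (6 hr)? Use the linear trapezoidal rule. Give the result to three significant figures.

Trapezoidal AUC_0→6:
  [0→1.5]: (25.02+16.31)/2 × 1.5 = 30.9975
  [1.5→4.5]: (16.31+6.93)/2 × 3 = 34.86
  [4.5→5.5]: (6.93+5.21)/2 × 1 = 6.07
  [5.5→6]: (5.21+4.52)/2 × 0.5 = 2.4325
  Sum = 74.36 mg/L·hr

AUC = 74.4 mg/L·hr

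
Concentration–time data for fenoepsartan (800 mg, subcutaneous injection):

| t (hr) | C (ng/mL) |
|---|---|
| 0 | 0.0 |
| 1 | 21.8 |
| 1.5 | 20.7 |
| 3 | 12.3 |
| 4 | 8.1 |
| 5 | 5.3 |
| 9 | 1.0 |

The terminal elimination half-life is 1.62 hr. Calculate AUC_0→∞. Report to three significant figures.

AUC = 78.1 ng/mL·hr

Trapezoidal AUC_0→9:
  [0→1]: (0.0+21.8)/2 × 1 = 10.9
  [1→1.5]: (21.8+20.7)/2 × 0.5 = 10.625
  [1.5→3]: (20.7+12.3)/2 × 1.5 = 24.75
  [3→4]: (12.3+8.1)/2 × 1 = 10.2
  [4→5]: (8.1+5.3)/2 × 1 = 6.7
  [5→9]: (5.3+1.0)/2 × 4 = 12.6
  Sum = 75.775 ng/mL·hr
k_e = ln2 / t½ = 0.693147 / 1.62 = 0.4279 hr^-1
Extrapolated tail: C_last / k_e = 1.0 / 0.4279 = 2.337
AUC_0→∞ = 75.775 + 2.337 = 78.112 ng/mL·hr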